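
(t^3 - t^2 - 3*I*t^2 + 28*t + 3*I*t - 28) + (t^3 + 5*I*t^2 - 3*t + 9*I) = 2*t^3 - t^2 + 2*I*t^2 + 25*t + 3*I*t - 28 + 9*I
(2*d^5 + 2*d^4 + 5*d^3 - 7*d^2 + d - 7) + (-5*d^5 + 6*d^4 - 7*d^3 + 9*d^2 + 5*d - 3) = -3*d^5 + 8*d^4 - 2*d^3 + 2*d^2 + 6*d - 10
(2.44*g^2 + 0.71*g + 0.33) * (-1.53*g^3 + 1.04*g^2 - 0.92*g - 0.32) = -3.7332*g^5 + 1.4513*g^4 - 2.0113*g^3 - 1.0908*g^2 - 0.5308*g - 0.1056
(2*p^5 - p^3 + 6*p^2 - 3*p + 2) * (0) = 0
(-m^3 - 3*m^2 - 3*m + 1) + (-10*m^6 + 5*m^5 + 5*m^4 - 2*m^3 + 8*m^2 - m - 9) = -10*m^6 + 5*m^5 + 5*m^4 - 3*m^3 + 5*m^2 - 4*m - 8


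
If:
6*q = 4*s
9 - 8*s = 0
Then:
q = 3/4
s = 9/8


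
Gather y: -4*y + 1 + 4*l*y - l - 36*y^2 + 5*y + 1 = -l - 36*y^2 + y*(4*l + 1) + 2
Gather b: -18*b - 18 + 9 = -18*b - 9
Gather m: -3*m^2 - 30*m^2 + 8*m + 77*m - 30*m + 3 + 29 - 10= -33*m^2 + 55*m + 22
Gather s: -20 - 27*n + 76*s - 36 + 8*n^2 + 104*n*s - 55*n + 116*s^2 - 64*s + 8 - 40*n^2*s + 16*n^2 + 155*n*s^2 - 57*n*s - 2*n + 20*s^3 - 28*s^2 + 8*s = 24*n^2 - 84*n + 20*s^3 + s^2*(155*n + 88) + s*(-40*n^2 + 47*n + 20) - 48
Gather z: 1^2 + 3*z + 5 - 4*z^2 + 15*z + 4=-4*z^2 + 18*z + 10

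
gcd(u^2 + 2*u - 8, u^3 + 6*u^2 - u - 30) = u - 2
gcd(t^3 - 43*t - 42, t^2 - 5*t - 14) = t - 7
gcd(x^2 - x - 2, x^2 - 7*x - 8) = x + 1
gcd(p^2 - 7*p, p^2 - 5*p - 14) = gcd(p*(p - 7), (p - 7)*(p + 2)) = p - 7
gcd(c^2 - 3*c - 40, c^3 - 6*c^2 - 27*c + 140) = c + 5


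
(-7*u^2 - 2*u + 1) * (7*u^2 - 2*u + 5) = -49*u^4 - 24*u^2 - 12*u + 5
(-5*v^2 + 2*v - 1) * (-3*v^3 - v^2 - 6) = 15*v^5 - v^4 + v^3 + 31*v^2 - 12*v + 6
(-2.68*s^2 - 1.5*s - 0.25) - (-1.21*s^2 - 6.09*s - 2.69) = -1.47*s^2 + 4.59*s + 2.44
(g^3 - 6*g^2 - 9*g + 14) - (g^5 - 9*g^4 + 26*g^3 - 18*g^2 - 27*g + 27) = -g^5 + 9*g^4 - 25*g^3 + 12*g^2 + 18*g - 13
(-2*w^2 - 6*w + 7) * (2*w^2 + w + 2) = -4*w^4 - 14*w^3 + 4*w^2 - 5*w + 14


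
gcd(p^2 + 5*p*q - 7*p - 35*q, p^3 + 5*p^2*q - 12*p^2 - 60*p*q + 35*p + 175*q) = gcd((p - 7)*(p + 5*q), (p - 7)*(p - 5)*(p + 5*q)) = p^2 + 5*p*q - 7*p - 35*q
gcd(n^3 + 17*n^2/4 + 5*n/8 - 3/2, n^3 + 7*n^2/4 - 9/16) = n^2 + n/4 - 3/8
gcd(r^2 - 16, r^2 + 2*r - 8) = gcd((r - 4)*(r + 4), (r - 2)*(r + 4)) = r + 4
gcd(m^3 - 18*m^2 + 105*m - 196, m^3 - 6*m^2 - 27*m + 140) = m^2 - 11*m + 28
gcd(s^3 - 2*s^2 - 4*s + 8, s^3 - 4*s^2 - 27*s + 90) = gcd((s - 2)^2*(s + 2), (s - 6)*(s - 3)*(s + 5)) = 1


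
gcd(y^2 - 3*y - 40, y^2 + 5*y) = y + 5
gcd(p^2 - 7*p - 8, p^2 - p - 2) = p + 1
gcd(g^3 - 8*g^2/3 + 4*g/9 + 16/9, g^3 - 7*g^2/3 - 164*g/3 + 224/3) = g - 4/3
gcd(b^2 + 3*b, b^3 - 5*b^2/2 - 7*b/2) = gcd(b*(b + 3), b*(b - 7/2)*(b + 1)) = b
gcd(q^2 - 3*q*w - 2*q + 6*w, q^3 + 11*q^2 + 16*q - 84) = q - 2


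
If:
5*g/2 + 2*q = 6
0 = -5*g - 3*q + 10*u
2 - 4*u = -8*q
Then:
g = 32/15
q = 1/3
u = 7/6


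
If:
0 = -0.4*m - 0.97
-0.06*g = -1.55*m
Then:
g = -62.65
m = -2.42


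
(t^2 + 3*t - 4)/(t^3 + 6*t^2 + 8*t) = (t - 1)/(t*(t + 2))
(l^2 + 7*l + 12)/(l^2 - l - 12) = (l + 4)/(l - 4)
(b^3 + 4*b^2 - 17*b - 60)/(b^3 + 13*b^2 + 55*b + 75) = (b - 4)/(b + 5)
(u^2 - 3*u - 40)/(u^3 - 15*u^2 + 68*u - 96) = (u + 5)/(u^2 - 7*u + 12)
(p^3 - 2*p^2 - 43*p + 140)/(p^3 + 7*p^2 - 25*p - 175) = (p - 4)/(p + 5)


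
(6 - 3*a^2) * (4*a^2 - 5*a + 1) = -12*a^4 + 15*a^3 + 21*a^2 - 30*a + 6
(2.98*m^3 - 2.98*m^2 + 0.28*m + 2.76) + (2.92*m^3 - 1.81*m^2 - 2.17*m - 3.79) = 5.9*m^3 - 4.79*m^2 - 1.89*m - 1.03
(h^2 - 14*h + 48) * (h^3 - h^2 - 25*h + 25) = h^5 - 15*h^4 + 37*h^3 + 327*h^2 - 1550*h + 1200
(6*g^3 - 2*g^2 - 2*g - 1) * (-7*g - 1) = -42*g^4 + 8*g^3 + 16*g^2 + 9*g + 1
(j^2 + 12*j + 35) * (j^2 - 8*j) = j^4 + 4*j^3 - 61*j^2 - 280*j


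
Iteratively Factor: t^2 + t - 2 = (t - 1)*(t + 2)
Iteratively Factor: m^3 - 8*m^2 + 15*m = (m - 3)*(m^2 - 5*m) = m*(m - 3)*(m - 5)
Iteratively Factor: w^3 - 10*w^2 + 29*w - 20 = (w - 1)*(w^2 - 9*w + 20) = (w - 5)*(w - 1)*(w - 4)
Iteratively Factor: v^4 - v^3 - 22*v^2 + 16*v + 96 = (v - 4)*(v^3 + 3*v^2 - 10*v - 24) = (v - 4)*(v + 2)*(v^2 + v - 12) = (v - 4)*(v + 2)*(v + 4)*(v - 3)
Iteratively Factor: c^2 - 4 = (c - 2)*(c + 2)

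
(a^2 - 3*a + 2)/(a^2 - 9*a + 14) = (a - 1)/(a - 7)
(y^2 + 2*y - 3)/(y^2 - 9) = (y - 1)/(y - 3)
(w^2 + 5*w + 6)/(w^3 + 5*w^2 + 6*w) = 1/w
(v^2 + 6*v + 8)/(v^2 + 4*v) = (v + 2)/v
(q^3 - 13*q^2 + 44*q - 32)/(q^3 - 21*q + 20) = (q - 8)/(q + 5)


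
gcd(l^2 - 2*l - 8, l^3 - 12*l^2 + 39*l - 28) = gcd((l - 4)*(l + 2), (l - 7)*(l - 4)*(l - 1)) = l - 4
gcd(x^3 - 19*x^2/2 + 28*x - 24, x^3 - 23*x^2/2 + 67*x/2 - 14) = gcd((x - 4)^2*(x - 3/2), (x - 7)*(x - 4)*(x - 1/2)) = x - 4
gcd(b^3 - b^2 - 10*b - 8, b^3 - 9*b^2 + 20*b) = b - 4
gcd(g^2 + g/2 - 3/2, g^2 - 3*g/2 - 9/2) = g + 3/2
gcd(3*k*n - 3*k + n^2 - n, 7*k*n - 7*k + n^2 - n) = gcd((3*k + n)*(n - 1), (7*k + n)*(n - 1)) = n - 1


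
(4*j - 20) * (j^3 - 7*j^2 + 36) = 4*j^4 - 48*j^3 + 140*j^2 + 144*j - 720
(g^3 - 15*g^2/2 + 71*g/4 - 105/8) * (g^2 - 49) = g^5 - 15*g^4/2 - 125*g^3/4 + 2835*g^2/8 - 3479*g/4 + 5145/8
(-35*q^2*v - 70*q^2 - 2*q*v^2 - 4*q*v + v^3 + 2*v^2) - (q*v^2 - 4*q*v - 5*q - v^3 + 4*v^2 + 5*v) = -35*q^2*v - 70*q^2 - 3*q*v^2 + 5*q + 2*v^3 - 2*v^2 - 5*v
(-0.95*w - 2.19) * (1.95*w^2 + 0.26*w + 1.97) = -1.8525*w^3 - 4.5175*w^2 - 2.4409*w - 4.3143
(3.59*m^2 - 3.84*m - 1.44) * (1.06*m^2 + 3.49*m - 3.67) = 3.8054*m^4 + 8.4587*m^3 - 28.1033*m^2 + 9.0672*m + 5.2848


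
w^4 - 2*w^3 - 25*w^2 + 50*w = w*(w - 5)*(w - 2)*(w + 5)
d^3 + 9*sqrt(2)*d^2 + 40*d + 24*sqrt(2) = (d + sqrt(2))*(d + 2*sqrt(2))*(d + 6*sqrt(2))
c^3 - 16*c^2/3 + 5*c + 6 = (c - 3)^2*(c + 2/3)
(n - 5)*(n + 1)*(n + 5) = n^3 + n^2 - 25*n - 25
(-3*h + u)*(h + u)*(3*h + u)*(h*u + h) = -9*h^4*u - 9*h^4 - 9*h^3*u^2 - 9*h^3*u + h^2*u^3 + h^2*u^2 + h*u^4 + h*u^3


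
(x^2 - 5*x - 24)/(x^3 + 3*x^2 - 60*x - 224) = (x + 3)/(x^2 + 11*x + 28)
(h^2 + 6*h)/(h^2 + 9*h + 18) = h/(h + 3)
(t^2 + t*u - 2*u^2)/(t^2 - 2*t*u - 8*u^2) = (t - u)/(t - 4*u)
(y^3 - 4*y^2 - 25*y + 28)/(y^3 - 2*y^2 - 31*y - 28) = (y - 1)/(y + 1)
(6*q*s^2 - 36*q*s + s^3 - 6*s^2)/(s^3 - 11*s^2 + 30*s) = (6*q + s)/(s - 5)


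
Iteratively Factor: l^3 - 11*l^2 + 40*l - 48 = (l - 3)*(l^2 - 8*l + 16) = (l - 4)*(l - 3)*(l - 4)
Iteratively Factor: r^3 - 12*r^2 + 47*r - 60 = (r - 4)*(r^2 - 8*r + 15) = (r - 4)*(r - 3)*(r - 5)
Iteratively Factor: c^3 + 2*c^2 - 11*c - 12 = (c - 3)*(c^2 + 5*c + 4) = (c - 3)*(c + 4)*(c + 1)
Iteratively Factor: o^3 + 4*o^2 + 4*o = (o + 2)*(o^2 + 2*o) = (o + 2)^2*(o)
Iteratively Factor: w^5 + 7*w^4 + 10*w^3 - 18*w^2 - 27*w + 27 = (w + 3)*(w^4 + 4*w^3 - 2*w^2 - 12*w + 9) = (w - 1)*(w + 3)*(w^3 + 5*w^2 + 3*w - 9) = (w - 1)*(w + 3)^2*(w^2 + 2*w - 3) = (w - 1)^2*(w + 3)^2*(w + 3)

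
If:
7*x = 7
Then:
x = 1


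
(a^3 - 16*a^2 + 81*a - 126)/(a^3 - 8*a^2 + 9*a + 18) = (a - 7)/(a + 1)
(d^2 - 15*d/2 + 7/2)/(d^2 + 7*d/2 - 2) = (d - 7)/(d + 4)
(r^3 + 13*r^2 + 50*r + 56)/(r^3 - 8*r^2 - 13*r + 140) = (r^2 + 9*r + 14)/(r^2 - 12*r + 35)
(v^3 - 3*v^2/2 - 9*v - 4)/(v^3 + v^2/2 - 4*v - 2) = (v - 4)/(v - 2)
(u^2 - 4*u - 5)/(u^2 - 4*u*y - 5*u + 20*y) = (-u - 1)/(-u + 4*y)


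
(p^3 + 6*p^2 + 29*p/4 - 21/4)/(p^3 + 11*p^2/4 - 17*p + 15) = (4*p^3 + 24*p^2 + 29*p - 21)/(4*p^3 + 11*p^2 - 68*p + 60)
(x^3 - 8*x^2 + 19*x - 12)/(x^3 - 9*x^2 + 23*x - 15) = (x - 4)/(x - 5)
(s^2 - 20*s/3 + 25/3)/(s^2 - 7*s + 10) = (s - 5/3)/(s - 2)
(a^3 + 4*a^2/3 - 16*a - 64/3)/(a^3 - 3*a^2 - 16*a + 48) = (a + 4/3)/(a - 3)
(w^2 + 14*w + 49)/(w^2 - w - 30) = (w^2 + 14*w + 49)/(w^2 - w - 30)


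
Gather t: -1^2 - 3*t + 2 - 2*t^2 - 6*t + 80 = -2*t^2 - 9*t + 81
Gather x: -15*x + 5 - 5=-15*x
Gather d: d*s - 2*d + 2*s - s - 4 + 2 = d*(s - 2) + s - 2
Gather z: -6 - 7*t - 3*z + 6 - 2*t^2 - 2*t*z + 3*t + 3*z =-2*t^2 - 2*t*z - 4*t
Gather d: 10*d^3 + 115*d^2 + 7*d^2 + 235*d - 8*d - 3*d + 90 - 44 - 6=10*d^3 + 122*d^2 + 224*d + 40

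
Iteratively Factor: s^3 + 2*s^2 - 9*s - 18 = (s + 2)*(s^2 - 9) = (s + 2)*(s + 3)*(s - 3)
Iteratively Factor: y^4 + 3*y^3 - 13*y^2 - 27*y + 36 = (y + 4)*(y^3 - y^2 - 9*y + 9) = (y - 3)*(y + 4)*(y^2 + 2*y - 3) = (y - 3)*(y + 3)*(y + 4)*(y - 1)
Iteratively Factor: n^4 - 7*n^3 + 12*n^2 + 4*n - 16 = (n - 4)*(n^3 - 3*n^2 + 4) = (n - 4)*(n + 1)*(n^2 - 4*n + 4) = (n - 4)*(n - 2)*(n + 1)*(n - 2)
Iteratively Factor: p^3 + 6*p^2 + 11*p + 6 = (p + 2)*(p^2 + 4*p + 3) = (p + 1)*(p + 2)*(p + 3)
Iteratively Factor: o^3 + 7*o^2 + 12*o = (o + 4)*(o^2 + 3*o) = o*(o + 4)*(o + 3)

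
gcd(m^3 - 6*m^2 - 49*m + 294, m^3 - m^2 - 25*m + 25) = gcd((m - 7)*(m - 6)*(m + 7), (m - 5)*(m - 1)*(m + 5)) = 1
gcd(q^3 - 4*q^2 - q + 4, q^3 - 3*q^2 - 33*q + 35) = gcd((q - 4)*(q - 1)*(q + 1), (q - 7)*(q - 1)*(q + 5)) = q - 1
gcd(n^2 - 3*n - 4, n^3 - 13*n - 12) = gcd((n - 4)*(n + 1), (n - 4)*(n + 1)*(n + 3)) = n^2 - 3*n - 4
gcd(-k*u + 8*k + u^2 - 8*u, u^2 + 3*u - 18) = 1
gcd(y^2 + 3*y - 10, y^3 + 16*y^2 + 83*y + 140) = y + 5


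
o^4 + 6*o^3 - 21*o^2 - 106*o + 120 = (o - 4)*(o - 1)*(o + 5)*(o + 6)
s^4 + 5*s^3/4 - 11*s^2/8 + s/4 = s*(s - 1/2)*(s - 1/4)*(s + 2)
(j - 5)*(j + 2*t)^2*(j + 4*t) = j^4 + 8*j^3*t - 5*j^3 + 20*j^2*t^2 - 40*j^2*t + 16*j*t^3 - 100*j*t^2 - 80*t^3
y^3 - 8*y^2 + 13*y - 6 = (y - 6)*(y - 1)^2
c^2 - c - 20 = (c - 5)*(c + 4)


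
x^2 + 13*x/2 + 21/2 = (x + 3)*(x + 7/2)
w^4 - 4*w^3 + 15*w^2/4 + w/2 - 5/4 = (w - 5/2)*(w - 1)^2*(w + 1/2)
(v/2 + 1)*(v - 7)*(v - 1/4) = v^3/2 - 21*v^2/8 - 51*v/8 + 7/4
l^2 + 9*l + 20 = (l + 4)*(l + 5)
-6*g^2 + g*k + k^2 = (-2*g + k)*(3*g + k)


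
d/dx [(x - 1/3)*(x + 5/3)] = 2*x + 4/3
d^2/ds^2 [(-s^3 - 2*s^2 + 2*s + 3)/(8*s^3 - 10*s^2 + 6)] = (-52*s^6 + 96*s^5 + 240*s^4 - 277*s^3 - 9*s^2 - 45*s + 27)/(64*s^9 - 240*s^8 + 300*s^7 + 19*s^6 - 360*s^5 + 225*s^4 + 108*s^3 - 135*s^2 + 27)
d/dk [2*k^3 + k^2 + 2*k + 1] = 6*k^2 + 2*k + 2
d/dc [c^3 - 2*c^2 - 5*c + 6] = 3*c^2 - 4*c - 5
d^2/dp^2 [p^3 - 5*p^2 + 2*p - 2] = 6*p - 10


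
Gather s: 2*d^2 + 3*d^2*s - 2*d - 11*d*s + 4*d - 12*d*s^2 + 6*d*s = 2*d^2 - 12*d*s^2 + 2*d + s*(3*d^2 - 5*d)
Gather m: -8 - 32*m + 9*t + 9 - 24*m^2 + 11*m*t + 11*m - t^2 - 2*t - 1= -24*m^2 + m*(11*t - 21) - t^2 + 7*t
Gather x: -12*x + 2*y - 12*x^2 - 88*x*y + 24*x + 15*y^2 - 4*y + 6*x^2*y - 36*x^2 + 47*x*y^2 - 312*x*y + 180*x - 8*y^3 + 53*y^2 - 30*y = x^2*(6*y - 48) + x*(47*y^2 - 400*y + 192) - 8*y^3 + 68*y^2 - 32*y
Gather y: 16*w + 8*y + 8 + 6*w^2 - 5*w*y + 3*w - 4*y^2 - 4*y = 6*w^2 + 19*w - 4*y^2 + y*(4 - 5*w) + 8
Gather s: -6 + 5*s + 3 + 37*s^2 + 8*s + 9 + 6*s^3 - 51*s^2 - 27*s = 6*s^3 - 14*s^2 - 14*s + 6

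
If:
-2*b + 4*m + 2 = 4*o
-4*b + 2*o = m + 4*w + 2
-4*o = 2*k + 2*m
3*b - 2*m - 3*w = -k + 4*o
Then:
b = -w - 4/13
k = 2*w + 4/13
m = -w - 7/13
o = 3/26 - w/2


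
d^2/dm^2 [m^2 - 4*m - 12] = 2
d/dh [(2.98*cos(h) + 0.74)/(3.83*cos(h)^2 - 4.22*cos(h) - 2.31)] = (11.4134*cos(h)^2 + 5.6684*cos(h) + 3.761)*sin(h)/(14.6689*cos(h)^4 - 32.3252*cos(h)^3 + 0.113799999999998*cos(h)^2 + 19.4964*cos(h) + 5.3361)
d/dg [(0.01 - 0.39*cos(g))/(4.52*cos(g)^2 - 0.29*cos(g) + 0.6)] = (-1.7628*cos(g)^2 + 0.0904*cos(g) + 0.2311)*sin(g)/(20.4304*cos(g)^4 - 2.6216*cos(g)^3 + 5.5081*cos(g)^2 - 0.348*cos(g) + 0.36)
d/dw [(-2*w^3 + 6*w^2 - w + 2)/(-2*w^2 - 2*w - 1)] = (4*w^4 + 8*w^3 - 8*w^2 - 4*w + 5)/(4*w^4 + 8*w^3 + 8*w^2 + 4*w + 1)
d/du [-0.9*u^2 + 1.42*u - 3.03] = 1.42 - 1.8*u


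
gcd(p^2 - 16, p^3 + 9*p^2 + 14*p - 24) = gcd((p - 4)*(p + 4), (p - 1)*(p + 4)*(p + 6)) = p + 4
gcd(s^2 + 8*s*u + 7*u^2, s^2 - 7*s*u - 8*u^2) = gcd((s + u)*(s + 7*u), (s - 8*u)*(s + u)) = s + u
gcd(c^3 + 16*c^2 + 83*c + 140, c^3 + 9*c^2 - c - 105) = c^2 + 12*c + 35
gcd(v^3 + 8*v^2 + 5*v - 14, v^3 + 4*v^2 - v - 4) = v - 1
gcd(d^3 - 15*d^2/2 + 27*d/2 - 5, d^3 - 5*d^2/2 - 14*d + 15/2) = d^2 - 11*d/2 + 5/2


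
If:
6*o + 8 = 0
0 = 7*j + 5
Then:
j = -5/7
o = -4/3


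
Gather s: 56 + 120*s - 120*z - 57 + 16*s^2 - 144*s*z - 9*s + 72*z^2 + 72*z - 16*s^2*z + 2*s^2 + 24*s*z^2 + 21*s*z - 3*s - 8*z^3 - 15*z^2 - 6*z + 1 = s^2*(18 - 16*z) + s*(24*z^2 - 123*z + 108) - 8*z^3 + 57*z^2 - 54*z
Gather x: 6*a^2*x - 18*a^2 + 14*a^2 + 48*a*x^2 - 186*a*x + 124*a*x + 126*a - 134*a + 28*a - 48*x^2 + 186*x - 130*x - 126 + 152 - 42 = -4*a^2 + 20*a + x^2*(48*a - 48) + x*(6*a^2 - 62*a + 56) - 16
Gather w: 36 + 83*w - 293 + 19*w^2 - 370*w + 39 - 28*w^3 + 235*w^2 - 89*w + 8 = -28*w^3 + 254*w^2 - 376*w - 210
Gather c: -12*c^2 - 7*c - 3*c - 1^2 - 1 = -12*c^2 - 10*c - 2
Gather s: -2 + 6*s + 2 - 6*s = 0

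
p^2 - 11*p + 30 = (p - 6)*(p - 5)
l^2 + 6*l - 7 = (l - 1)*(l + 7)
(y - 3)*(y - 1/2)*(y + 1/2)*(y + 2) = y^4 - y^3 - 25*y^2/4 + y/4 + 3/2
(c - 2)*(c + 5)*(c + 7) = c^3 + 10*c^2 + 11*c - 70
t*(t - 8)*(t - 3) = t^3 - 11*t^2 + 24*t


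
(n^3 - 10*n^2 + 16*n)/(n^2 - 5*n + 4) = n*(n^2 - 10*n + 16)/(n^2 - 5*n + 4)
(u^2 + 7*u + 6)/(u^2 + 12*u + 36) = (u + 1)/(u + 6)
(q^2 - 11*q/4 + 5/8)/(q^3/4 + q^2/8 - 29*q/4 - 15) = (8*q^2 - 22*q + 5)/(2*q^3 + q^2 - 58*q - 120)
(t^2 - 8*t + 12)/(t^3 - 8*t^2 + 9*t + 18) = (t - 2)/(t^2 - 2*t - 3)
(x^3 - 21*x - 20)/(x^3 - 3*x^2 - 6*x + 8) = (x^3 - 21*x - 20)/(x^3 - 3*x^2 - 6*x + 8)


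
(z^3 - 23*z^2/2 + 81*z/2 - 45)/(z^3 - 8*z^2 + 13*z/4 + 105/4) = 2*(z^2 - 9*z + 18)/(2*z^2 - 11*z - 21)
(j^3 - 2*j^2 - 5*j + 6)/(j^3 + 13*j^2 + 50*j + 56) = (j^2 - 4*j + 3)/(j^2 + 11*j + 28)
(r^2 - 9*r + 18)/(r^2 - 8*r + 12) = (r - 3)/(r - 2)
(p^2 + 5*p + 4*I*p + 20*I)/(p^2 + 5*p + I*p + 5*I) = (p + 4*I)/(p + I)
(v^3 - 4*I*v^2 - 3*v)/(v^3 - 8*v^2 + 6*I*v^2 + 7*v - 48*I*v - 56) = v*(v - 3*I)/(v^2 + v*(-8 + 7*I) - 56*I)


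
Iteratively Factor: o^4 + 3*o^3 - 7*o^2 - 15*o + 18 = (o + 3)*(o^3 - 7*o + 6) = (o - 1)*(o + 3)*(o^2 + o - 6) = (o - 1)*(o + 3)^2*(o - 2)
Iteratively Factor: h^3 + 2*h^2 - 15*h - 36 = (h + 3)*(h^2 - h - 12) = (h + 3)^2*(h - 4)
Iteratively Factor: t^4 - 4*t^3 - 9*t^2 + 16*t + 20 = (t - 2)*(t^3 - 2*t^2 - 13*t - 10) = (t - 5)*(t - 2)*(t^2 + 3*t + 2) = (t - 5)*(t - 2)*(t + 2)*(t + 1)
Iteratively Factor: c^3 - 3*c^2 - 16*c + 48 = (c + 4)*(c^2 - 7*c + 12) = (c - 4)*(c + 4)*(c - 3)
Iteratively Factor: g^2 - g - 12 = (g + 3)*(g - 4)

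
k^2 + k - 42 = (k - 6)*(k + 7)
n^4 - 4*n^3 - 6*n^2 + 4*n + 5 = (n - 5)*(n - 1)*(n + 1)^2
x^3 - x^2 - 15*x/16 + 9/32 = (x - 3/2)*(x - 1/4)*(x + 3/4)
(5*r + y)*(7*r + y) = 35*r^2 + 12*r*y + y^2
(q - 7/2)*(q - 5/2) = q^2 - 6*q + 35/4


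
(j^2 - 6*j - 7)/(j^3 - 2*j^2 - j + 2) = (j - 7)/(j^2 - 3*j + 2)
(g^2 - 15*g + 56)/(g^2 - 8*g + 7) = (g - 8)/(g - 1)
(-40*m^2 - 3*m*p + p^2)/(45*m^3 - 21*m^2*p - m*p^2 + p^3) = (-8*m + p)/(9*m^2 - 6*m*p + p^2)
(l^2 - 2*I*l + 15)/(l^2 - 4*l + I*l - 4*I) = (l^2 - 2*I*l + 15)/(l^2 + l*(-4 + I) - 4*I)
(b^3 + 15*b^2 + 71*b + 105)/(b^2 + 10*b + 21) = b + 5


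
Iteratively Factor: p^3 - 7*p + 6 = (p - 2)*(p^2 + 2*p - 3) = (p - 2)*(p + 3)*(p - 1)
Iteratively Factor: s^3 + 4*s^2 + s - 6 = (s - 1)*(s^2 + 5*s + 6) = (s - 1)*(s + 2)*(s + 3)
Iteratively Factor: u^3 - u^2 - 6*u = (u - 3)*(u^2 + 2*u) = u*(u - 3)*(u + 2)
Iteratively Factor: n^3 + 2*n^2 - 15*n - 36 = (n + 3)*(n^2 - n - 12) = (n + 3)^2*(n - 4)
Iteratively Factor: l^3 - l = (l)*(l^2 - 1) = l*(l - 1)*(l + 1)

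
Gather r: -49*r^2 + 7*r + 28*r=-49*r^2 + 35*r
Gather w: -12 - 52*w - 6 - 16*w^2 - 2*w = -16*w^2 - 54*w - 18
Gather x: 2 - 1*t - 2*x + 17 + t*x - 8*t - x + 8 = -9*t + x*(t - 3) + 27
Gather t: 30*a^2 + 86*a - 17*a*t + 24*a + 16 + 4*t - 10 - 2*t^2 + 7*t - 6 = 30*a^2 + 110*a - 2*t^2 + t*(11 - 17*a)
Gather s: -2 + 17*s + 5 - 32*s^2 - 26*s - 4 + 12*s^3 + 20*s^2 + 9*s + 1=12*s^3 - 12*s^2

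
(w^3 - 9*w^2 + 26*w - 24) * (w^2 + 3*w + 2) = w^5 - 6*w^4 + w^3 + 36*w^2 - 20*w - 48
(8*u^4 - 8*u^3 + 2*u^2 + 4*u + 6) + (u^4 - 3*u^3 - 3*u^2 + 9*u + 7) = 9*u^4 - 11*u^3 - u^2 + 13*u + 13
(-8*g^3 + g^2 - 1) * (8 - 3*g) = 24*g^4 - 67*g^3 + 8*g^2 + 3*g - 8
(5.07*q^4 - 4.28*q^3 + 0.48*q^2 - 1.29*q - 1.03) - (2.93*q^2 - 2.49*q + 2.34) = 5.07*q^4 - 4.28*q^3 - 2.45*q^2 + 1.2*q - 3.37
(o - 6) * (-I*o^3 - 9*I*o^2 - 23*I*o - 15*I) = -I*o^4 - 3*I*o^3 + 31*I*o^2 + 123*I*o + 90*I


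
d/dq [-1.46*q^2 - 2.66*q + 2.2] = -2.92*q - 2.66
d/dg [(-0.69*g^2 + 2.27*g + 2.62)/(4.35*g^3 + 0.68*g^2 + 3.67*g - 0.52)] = (3.0015*g^4 - 19.749*g^3 - 38.2669*g^2 - 2.8456*g - 10.7958)/(18.9225*g^6 + 5.916*g^5 + 32.3914*g^4 + 0.4672*g^3 + 12.7617*g^2 - 3.8168*g + 0.2704)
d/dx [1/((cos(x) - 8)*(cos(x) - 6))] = 2*(cos(x) - 7)*sin(x)/((cos(x) - 8)^2*(cos(x) - 6)^2)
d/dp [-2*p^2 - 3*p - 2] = -4*p - 3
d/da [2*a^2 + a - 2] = 4*a + 1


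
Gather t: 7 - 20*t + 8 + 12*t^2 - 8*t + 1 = 12*t^2 - 28*t + 16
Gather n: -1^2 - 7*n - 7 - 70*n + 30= 22 - 77*n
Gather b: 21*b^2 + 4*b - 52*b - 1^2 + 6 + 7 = 21*b^2 - 48*b + 12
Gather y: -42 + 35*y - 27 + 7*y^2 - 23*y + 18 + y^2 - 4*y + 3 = 8*y^2 + 8*y - 48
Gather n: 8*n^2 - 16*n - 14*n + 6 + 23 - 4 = 8*n^2 - 30*n + 25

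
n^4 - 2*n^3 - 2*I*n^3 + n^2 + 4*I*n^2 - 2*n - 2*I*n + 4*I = (n - 2)*(n - 2*I)*(n - I)*(n + I)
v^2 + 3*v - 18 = (v - 3)*(v + 6)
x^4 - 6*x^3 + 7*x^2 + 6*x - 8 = (x - 4)*(x - 2)*(x - 1)*(x + 1)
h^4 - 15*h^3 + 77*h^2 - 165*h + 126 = (h - 7)*(h - 3)^2*(h - 2)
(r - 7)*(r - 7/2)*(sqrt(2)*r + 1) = sqrt(2)*r^3 - 21*sqrt(2)*r^2/2 + r^2 - 21*r/2 + 49*sqrt(2)*r/2 + 49/2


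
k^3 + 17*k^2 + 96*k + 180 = (k + 5)*(k + 6)^2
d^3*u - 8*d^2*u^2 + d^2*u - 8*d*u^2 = d*(d - 8*u)*(d*u + u)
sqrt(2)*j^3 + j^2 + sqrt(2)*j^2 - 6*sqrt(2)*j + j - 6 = (j - 2)*(j + 3)*(sqrt(2)*j + 1)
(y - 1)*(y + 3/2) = y^2 + y/2 - 3/2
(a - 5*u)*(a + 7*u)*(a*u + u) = a^3*u + 2*a^2*u^2 + a^2*u - 35*a*u^3 + 2*a*u^2 - 35*u^3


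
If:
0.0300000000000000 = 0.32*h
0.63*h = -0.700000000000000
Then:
No Solution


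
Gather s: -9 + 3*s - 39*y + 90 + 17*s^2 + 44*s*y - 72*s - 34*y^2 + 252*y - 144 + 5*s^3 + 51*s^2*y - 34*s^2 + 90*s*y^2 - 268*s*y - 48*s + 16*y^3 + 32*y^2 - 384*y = 5*s^3 + s^2*(51*y - 17) + s*(90*y^2 - 224*y - 117) + 16*y^3 - 2*y^2 - 171*y - 63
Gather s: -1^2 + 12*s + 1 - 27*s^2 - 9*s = -27*s^2 + 3*s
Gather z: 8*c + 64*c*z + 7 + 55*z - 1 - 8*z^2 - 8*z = 8*c - 8*z^2 + z*(64*c + 47) + 6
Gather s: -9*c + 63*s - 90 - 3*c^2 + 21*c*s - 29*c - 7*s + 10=-3*c^2 - 38*c + s*(21*c + 56) - 80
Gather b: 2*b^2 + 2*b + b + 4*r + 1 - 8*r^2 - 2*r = 2*b^2 + 3*b - 8*r^2 + 2*r + 1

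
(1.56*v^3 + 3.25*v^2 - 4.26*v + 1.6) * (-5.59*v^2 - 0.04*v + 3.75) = -8.7204*v^5 - 18.2299*v^4 + 29.5334*v^3 + 3.4139*v^2 - 16.039*v + 6.0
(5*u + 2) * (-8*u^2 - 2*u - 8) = -40*u^3 - 26*u^2 - 44*u - 16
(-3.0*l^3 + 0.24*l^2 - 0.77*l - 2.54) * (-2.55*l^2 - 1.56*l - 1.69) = 7.65*l^5 + 4.068*l^4 + 6.6591*l^3 + 7.2726*l^2 + 5.2637*l + 4.2926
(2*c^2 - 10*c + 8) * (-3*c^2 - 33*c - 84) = -6*c^4 - 36*c^3 + 138*c^2 + 576*c - 672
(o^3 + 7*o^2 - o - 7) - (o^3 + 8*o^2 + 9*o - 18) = -o^2 - 10*o + 11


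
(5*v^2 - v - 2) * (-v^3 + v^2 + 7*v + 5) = -5*v^5 + 6*v^4 + 36*v^3 + 16*v^2 - 19*v - 10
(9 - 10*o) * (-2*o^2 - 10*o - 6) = 20*o^3 + 82*o^2 - 30*o - 54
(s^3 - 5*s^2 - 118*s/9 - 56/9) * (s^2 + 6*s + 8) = s^5 + s^4 - 316*s^3/9 - 1124*s^2/9 - 1280*s/9 - 448/9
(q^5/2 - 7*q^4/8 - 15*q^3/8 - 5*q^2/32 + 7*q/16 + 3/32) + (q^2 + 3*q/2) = q^5/2 - 7*q^4/8 - 15*q^3/8 + 27*q^2/32 + 31*q/16 + 3/32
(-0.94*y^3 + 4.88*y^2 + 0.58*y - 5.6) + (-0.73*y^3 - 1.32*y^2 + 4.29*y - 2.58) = -1.67*y^3 + 3.56*y^2 + 4.87*y - 8.18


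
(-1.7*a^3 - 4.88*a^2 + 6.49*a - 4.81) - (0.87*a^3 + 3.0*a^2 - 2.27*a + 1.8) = -2.57*a^3 - 7.88*a^2 + 8.76*a - 6.61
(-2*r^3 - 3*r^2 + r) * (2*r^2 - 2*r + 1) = -4*r^5 - 2*r^4 + 6*r^3 - 5*r^2 + r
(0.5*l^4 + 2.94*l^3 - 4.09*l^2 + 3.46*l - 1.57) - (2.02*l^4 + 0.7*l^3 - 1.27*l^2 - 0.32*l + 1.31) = -1.52*l^4 + 2.24*l^3 - 2.82*l^2 + 3.78*l - 2.88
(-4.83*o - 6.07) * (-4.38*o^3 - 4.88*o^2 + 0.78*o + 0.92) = 21.1554*o^4 + 50.157*o^3 + 25.8542*o^2 - 9.1782*o - 5.5844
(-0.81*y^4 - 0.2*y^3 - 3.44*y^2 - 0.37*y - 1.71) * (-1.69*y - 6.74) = 1.3689*y^5 + 5.7974*y^4 + 7.1616*y^3 + 23.8109*y^2 + 5.3837*y + 11.5254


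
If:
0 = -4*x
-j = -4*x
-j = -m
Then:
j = 0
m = 0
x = 0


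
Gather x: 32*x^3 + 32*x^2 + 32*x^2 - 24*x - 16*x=32*x^3 + 64*x^2 - 40*x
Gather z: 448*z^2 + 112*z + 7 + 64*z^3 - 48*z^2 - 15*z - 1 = 64*z^3 + 400*z^2 + 97*z + 6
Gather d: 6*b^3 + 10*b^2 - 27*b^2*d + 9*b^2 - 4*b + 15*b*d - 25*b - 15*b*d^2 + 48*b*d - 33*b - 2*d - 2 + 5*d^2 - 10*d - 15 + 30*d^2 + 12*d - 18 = 6*b^3 + 19*b^2 - 62*b + d^2*(35 - 15*b) + d*(-27*b^2 + 63*b) - 35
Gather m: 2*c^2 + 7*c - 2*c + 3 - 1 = 2*c^2 + 5*c + 2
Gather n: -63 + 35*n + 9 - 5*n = 30*n - 54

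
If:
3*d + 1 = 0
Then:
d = -1/3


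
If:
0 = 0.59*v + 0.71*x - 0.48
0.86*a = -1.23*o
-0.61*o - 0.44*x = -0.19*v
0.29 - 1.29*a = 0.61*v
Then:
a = -0.04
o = 0.03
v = 0.57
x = 0.20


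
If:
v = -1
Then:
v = -1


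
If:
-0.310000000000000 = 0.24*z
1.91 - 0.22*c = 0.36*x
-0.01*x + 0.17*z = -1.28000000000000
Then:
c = -164.84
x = 106.04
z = -1.29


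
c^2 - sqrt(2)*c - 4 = (c - 2*sqrt(2))*(c + sqrt(2))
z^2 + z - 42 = (z - 6)*(z + 7)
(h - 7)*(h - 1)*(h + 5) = h^3 - 3*h^2 - 33*h + 35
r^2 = r^2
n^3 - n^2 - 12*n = n*(n - 4)*(n + 3)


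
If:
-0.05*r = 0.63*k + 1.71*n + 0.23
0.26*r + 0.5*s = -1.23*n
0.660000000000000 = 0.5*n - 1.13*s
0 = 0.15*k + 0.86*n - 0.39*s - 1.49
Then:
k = -9.17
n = 3.84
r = -20.29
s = 1.11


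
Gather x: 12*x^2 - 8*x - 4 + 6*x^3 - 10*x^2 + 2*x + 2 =6*x^3 + 2*x^2 - 6*x - 2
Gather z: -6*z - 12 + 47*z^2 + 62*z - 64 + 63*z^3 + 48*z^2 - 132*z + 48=63*z^3 + 95*z^2 - 76*z - 28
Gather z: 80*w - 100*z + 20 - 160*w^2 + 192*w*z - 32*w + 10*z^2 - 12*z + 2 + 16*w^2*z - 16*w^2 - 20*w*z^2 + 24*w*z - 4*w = -176*w^2 + 44*w + z^2*(10 - 20*w) + z*(16*w^2 + 216*w - 112) + 22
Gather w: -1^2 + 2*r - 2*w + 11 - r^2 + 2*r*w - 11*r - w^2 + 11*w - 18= -r^2 - 9*r - w^2 + w*(2*r + 9) - 8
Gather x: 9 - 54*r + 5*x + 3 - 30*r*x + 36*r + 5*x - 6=-18*r + x*(10 - 30*r) + 6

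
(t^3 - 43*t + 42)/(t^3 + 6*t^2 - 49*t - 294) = (t^2 - 7*t + 6)/(t^2 - t - 42)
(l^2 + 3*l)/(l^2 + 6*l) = (l + 3)/(l + 6)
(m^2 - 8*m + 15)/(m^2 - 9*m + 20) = (m - 3)/(m - 4)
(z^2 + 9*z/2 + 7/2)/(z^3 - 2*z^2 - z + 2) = (z + 7/2)/(z^2 - 3*z + 2)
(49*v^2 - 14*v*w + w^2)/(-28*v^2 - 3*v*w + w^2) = (-7*v + w)/(4*v + w)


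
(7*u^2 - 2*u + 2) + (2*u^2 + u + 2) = 9*u^2 - u + 4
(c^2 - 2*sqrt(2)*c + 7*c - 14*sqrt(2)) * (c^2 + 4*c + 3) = c^4 - 2*sqrt(2)*c^3 + 11*c^3 - 22*sqrt(2)*c^2 + 31*c^2 - 62*sqrt(2)*c + 21*c - 42*sqrt(2)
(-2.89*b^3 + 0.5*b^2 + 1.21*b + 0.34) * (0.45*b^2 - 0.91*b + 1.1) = -1.3005*b^5 + 2.8549*b^4 - 3.0895*b^3 - 0.3981*b^2 + 1.0216*b + 0.374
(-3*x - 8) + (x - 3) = -2*x - 11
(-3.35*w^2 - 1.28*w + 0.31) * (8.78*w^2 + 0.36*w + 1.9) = -29.413*w^4 - 12.4444*w^3 - 4.104*w^2 - 2.3204*w + 0.589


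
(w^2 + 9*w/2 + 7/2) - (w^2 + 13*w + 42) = -17*w/2 - 77/2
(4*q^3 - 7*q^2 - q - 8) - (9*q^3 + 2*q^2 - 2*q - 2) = -5*q^3 - 9*q^2 + q - 6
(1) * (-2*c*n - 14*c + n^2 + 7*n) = -2*c*n - 14*c + n^2 + 7*n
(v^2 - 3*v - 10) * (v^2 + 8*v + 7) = v^4 + 5*v^3 - 27*v^2 - 101*v - 70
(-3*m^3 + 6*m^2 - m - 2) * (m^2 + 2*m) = -3*m^5 + 11*m^3 - 4*m^2 - 4*m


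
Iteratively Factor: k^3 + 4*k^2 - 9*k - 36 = (k - 3)*(k^2 + 7*k + 12) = (k - 3)*(k + 4)*(k + 3)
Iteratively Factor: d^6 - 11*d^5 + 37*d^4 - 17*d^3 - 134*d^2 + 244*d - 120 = (d - 2)*(d^5 - 9*d^4 + 19*d^3 + 21*d^2 - 92*d + 60) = (d - 2)*(d - 1)*(d^4 - 8*d^3 + 11*d^2 + 32*d - 60) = (d - 2)*(d - 1)*(d + 2)*(d^3 - 10*d^2 + 31*d - 30) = (d - 3)*(d - 2)*(d - 1)*(d + 2)*(d^2 - 7*d + 10) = (d - 3)*(d - 2)^2*(d - 1)*(d + 2)*(d - 5)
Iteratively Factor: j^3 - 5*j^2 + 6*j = (j - 2)*(j^2 - 3*j) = j*(j - 2)*(j - 3)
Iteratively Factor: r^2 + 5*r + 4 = (r + 1)*(r + 4)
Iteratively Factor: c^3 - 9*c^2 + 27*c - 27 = (c - 3)*(c^2 - 6*c + 9) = (c - 3)^2*(c - 3)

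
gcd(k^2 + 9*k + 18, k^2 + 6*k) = k + 6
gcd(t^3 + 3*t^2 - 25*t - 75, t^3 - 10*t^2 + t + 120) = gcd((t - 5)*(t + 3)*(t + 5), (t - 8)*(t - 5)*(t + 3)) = t^2 - 2*t - 15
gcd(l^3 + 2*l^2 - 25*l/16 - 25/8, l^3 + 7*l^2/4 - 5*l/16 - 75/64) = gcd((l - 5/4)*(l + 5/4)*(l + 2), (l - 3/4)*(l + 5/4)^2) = l + 5/4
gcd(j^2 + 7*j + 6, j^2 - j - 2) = j + 1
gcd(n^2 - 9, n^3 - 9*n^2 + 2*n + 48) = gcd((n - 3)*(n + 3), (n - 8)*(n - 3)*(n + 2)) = n - 3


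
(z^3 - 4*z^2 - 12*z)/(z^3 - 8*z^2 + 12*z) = (z + 2)/(z - 2)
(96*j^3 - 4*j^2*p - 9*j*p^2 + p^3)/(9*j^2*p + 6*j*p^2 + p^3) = (32*j^2 - 12*j*p + p^2)/(p*(3*j + p))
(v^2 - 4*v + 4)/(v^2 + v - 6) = (v - 2)/(v + 3)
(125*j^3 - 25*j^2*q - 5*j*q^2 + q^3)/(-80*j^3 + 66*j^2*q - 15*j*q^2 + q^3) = (-25*j^2 + q^2)/(16*j^2 - 10*j*q + q^2)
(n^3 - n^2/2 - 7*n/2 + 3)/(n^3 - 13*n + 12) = (n^2 + n/2 - 3)/(n^2 + n - 12)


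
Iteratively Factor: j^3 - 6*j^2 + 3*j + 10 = (j - 2)*(j^2 - 4*j - 5) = (j - 5)*(j - 2)*(j + 1)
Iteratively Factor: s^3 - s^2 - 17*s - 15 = (s + 3)*(s^2 - 4*s - 5) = (s - 5)*(s + 3)*(s + 1)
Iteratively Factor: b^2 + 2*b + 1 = (b + 1)*(b + 1)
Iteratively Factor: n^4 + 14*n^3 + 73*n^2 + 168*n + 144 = (n + 3)*(n^3 + 11*n^2 + 40*n + 48) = (n + 3)*(n + 4)*(n^2 + 7*n + 12) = (n + 3)^2*(n + 4)*(n + 4)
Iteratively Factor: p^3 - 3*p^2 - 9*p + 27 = (p - 3)*(p^2 - 9) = (p - 3)*(p + 3)*(p - 3)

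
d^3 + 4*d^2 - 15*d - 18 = (d - 3)*(d + 1)*(d + 6)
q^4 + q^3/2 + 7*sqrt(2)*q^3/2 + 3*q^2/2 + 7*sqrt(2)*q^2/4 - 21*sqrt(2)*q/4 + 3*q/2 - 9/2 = (q - 1)*(q + 3/2)*(q + sqrt(2)/2)*(q + 3*sqrt(2))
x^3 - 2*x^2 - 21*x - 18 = (x - 6)*(x + 1)*(x + 3)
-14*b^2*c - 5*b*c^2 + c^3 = c*(-7*b + c)*(2*b + c)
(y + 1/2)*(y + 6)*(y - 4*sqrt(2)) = y^3 - 4*sqrt(2)*y^2 + 13*y^2/2 - 26*sqrt(2)*y + 3*y - 12*sqrt(2)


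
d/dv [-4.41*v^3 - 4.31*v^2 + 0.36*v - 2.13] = -13.23*v^2 - 8.62*v + 0.36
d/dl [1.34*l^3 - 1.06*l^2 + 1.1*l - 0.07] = 4.02*l^2 - 2.12*l + 1.1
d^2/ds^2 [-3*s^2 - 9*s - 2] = -6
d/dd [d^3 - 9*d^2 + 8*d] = 3*d^2 - 18*d + 8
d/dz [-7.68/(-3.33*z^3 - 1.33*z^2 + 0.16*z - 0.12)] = (-76.7232*z^2 - 20.4288*z + 1.2288)/(3.33*z^3 + 1.33*z^2 - 0.16*z + 0.12)^2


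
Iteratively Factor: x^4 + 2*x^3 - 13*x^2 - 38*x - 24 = (x + 1)*(x^3 + x^2 - 14*x - 24) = (x + 1)*(x + 3)*(x^2 - 2*x - 8) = (x - 4)*(x + 1)*(x + 3)*(x + 2)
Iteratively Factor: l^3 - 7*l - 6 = (l + 2)*(l^2 - 2*l - 3) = (l + 1)*(l + 2)*(l - 3)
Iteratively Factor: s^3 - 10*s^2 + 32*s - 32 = (s - 4)*(s^2 - 6*s + 8) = (s - 4)^2*(s - 2)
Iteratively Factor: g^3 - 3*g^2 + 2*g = (g - 2)*(g^2 - g) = g*(g - 2)*(g - 1)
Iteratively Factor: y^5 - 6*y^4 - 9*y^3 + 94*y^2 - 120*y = (y - 5)*(y^4 - y^3 - 14*y^2 + 24*y) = (y - 5)*(y - 3)*(y^3 + 2*y^2 - 8*y) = y*(y - 5)*(y - 3)*(y^2 + 2*y - 8) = y*(y - 5)*(y - 3)*(y - 2)*(y + 4)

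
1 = 1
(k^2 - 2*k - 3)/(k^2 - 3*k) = (k + 1)/k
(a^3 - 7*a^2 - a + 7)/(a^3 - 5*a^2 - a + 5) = (a - 7)/(a - 5)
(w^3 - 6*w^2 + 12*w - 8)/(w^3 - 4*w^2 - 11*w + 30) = (w^2 - 4*w + 4)/(w^2 - 2*w - 15)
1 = 1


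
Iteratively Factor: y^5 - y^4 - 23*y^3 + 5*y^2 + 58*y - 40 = (y + 2)*(y^4 - 3*y^3 - 17*y^2 + 39*y - 20) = (y - 5)*(y + 2)*(y^3 + 2*y^2 - 7*y + 4) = (y - 5)*(y - 1)*(y + 2)*(y^2 + 3*y - 4) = (y - 5)*(y - 1)^2*(y + 2)*(y + 4)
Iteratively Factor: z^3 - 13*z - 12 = (z + 1)*(z^2 - z - 12) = (z + 1)*(z + 3)*(z - 4)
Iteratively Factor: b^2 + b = (b)*(b + 1)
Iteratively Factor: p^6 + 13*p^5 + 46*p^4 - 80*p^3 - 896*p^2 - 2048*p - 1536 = (p + 2)*(p^5 + 11*p^4 + 24*p^3 - 128*p^2 - 640*p - 768) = (p - 4)*(p + 2)*(p^4 + 15*p^3 + 84*p^2 + 208*p + 192) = (p - 4)*(p + 2)*(p + 4)*(p^3 + 11*p^2 + 40*p + 48) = (p - 4)*(p + 2)*(p + 4)^2*(p^2 + 7*p + 12) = (p - 4)*(p + 2)*(p + 3)*(p + 4)^2*(p + 4)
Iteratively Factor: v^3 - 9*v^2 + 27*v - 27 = (v - 3)*(v^2 - 6*v + 9) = (v - 3)^2*(v - 3)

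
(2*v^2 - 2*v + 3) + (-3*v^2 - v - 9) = -v^2 - 3*v - 6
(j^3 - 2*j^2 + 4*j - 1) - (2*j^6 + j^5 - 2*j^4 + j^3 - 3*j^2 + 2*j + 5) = -2*j^6 - j^5 + 2*j^4 + j^2 + 2*j - 6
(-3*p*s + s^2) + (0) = -3*p*s + s^2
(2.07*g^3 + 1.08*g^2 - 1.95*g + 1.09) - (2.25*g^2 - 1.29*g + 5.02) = 2.07*g^3 - 1.17*g^2 - 0.66*g - 3.93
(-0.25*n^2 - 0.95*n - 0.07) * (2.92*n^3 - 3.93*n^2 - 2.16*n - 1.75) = -0.73*n^5 - 1.7915*n^4 + 4.0691*n^3 + 2.7646*n^2 + 1.8137*n + 0.1225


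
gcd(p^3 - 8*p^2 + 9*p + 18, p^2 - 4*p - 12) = p - 6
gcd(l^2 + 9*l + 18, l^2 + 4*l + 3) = l + 3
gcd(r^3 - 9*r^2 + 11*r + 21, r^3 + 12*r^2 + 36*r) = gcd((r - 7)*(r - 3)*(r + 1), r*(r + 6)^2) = 1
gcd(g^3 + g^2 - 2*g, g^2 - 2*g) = g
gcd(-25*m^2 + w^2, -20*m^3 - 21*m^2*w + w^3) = -5*m + w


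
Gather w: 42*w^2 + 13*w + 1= 42*w^2 + 13*w + 1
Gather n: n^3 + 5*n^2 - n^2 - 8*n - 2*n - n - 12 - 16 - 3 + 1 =n^3 + 4*n^2 - 11*n - 30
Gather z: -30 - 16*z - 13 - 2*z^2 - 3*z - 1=-2*z^2 - 19*z - 44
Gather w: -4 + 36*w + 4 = 36*w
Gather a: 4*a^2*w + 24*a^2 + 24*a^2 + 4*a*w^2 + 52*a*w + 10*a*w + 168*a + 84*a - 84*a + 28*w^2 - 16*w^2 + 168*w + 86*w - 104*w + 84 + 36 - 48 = a^2*(4*w + 48) + a*(4*w^2 + 62*w + 168) + 12*w^2 + 150*w + 72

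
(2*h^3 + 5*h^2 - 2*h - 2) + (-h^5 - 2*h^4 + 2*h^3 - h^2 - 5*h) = -h^5 - 2*h^4 + 4*h^3 + 4*h^2 - 7*h - 2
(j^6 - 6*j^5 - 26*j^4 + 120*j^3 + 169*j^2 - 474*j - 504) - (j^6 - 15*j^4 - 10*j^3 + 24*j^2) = -6*j^5 - 11*j^4 + 130*j^3 + 145*j^2 - 474*j - 504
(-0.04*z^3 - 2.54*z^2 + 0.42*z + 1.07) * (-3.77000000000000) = 0.1508*z^3 + 9.5758*z^2 - 1.5834*z - 4.0339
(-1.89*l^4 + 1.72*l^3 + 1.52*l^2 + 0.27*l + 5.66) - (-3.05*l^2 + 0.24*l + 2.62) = -1.89*l^4 + 1.72*l^3 + 4.57*l^2 + 0.03*l + 3.04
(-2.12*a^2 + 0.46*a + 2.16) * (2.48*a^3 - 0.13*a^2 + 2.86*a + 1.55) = -5.2576*a^5 + 1.4164*a^4 - 0.7662*a^3 - 2.2512*a^2 + 6.8906*a + 3.348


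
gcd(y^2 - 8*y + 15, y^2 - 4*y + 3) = y - 3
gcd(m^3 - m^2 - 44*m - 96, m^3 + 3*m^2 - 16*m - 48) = m^2 + 7*m + 12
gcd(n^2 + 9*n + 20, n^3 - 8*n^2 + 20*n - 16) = 1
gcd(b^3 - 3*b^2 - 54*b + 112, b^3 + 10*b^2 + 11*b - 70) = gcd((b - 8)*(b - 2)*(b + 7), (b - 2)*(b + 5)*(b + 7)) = b^2 + 5*b - 14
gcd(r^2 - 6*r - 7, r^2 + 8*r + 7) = r + 1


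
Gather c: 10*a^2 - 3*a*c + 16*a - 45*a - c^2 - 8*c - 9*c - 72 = 10*a^2 - 29*a - c^2 + c*(-3*a - 17) - 72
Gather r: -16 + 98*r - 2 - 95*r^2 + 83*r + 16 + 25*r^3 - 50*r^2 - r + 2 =25*r^3 - 145*r^2 + 180*r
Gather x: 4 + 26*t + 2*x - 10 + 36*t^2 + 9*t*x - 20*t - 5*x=36*t^2 + 6*t + x*(9*t - 3) - 6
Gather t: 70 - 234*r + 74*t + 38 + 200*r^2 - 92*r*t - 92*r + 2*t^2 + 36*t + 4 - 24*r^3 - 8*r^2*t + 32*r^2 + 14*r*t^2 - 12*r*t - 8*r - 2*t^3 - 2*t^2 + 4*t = -24*r^3 + 232*r^2 + 14*r*t^2 - 334*r - 2*t^3 + t*(-8*r^2 - 104*r + 114) + 112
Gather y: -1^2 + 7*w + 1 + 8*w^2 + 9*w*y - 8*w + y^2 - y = 8*w^2 - w + y^2 + y*(9*w - 1)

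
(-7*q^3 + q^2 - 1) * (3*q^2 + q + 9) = -21*q^5 - 4*q^4 - 62*q^3 + 6*q^2 - q - 9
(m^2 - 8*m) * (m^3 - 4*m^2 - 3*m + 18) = m^5 - 12*m^4 + 29*m^3 + 42*m^2 - 144*m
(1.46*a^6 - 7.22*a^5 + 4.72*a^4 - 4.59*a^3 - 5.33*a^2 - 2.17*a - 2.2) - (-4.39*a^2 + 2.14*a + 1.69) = 1.46*a^6 - 7.22*a^5 + 4.72*a^4 - 4.59*a^3 - 0.94*a^2 - 4.31*a - 3.89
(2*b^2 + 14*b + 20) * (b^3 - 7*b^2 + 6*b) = 2*b^5 - 66*b^3 - 56*b^2 + 120*b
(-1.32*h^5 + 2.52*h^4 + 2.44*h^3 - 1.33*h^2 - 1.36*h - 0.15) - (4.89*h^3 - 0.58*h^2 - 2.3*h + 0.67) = -1.32*h^5 + 2.52*h^4 - 2.45*h^3 - 0.75*h^2 + 0.94*h - 0.82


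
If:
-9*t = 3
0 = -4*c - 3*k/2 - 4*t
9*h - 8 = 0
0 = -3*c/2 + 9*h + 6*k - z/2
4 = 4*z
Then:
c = 11/15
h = 8/9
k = -16/15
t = -1/3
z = 1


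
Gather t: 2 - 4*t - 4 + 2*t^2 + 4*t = 2*t^2 - 2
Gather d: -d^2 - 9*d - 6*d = -d^2 - 15*d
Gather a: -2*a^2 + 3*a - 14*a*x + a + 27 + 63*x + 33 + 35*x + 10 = -2*a^2 + a*(4 - 14*x) + 98*x + 70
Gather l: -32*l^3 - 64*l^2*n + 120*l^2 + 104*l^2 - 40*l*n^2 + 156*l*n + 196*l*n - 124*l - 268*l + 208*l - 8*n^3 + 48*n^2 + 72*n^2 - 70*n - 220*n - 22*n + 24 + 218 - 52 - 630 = -32*l^3 + l^2*(224 - 64*n) + l*(-40*n^2 + 352*n - 184) - 8*n^3 + 120*n^2 - 312*n - 440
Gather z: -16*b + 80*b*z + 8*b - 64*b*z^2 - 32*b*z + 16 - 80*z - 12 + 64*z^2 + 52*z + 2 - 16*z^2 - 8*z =-8*b + z^2*(48 - 64*b) + z*(48*b - 36) + 6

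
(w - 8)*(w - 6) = w^2 - 14*w + 48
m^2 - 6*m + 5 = (m - 5)*(m - 1)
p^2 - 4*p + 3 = (p - 3)*(p - 1)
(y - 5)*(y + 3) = y^2 - 2*y - 15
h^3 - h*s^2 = h*(h - s)*(h + s)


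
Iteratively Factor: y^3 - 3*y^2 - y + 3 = (y - 1)*(y^2 - 2*y - 3) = (y - 3)*(y - 1)*(y + 1)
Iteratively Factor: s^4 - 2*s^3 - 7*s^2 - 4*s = (s)*(s^3 - 2*s^2 - 7*s - 4) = s*(s + 1)*(s^2 - 3*s - 4) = s*(s + 1)^2*(s - 4)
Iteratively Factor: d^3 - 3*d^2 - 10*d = (d + 2)*(d^2 - 5*d) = d*(d + 2)*(d - 5)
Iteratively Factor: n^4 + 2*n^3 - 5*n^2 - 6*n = (n)*(n^3 + 2*n^2 - 5*n - 6) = n*(n - 2)*(n^2 + 4*n + 3) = n*(n - 2)*(n + 1)*(n + 3)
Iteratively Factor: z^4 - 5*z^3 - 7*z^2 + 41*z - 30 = (z - 5)*(z^3 - 7*z + 6) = (z - 5)*(z - 1)*(z^2 + z - 6) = (z - 5)*(z - 1)*(z + 3)*(z - 2)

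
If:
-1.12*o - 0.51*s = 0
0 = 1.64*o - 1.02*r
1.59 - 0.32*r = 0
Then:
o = 3.09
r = 4.97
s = -6.79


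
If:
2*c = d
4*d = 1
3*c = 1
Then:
No Solution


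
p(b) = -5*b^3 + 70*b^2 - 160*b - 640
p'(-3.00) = -715.00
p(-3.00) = 605.00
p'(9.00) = -115.00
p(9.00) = -55.00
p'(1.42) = 8.55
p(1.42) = -740.37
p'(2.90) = 119.85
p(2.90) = -637.24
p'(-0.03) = -164.21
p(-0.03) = -635.14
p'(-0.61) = -250.98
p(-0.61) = -515.22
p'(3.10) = 129.85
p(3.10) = -612.26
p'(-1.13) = -337.35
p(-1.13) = -362.60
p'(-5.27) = -1314.39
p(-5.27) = 2879.12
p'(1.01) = -33.90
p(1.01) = -735.34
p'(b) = -15*b^2 + 140*b - 160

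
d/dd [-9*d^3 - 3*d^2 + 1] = 3*d*(-9*d - 2)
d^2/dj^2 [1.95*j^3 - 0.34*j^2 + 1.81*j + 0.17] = 11.7*j - 0.68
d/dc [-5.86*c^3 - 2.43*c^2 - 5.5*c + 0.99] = -17.58*c^2 - 4.86*c - 5.5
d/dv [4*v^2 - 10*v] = 8*v - 10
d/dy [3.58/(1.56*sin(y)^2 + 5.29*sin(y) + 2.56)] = -(11.1696*sin(y) + 18.9382)*cos(y)/(1.56*sin(y)^2 + 5.29*sin(y) + 2.56)^2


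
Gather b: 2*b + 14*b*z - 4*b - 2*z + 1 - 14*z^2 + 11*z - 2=b*(14*z - 2) - 14*z^2 + 9*z - 1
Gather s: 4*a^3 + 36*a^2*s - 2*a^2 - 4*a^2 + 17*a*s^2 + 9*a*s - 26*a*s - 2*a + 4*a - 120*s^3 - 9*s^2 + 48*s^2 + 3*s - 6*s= 4*a^3 - 6*a^2 + 2*a - 120*s^3 + s^2*(17*a + 39) + s*(36*a^2 - 17*a - 3)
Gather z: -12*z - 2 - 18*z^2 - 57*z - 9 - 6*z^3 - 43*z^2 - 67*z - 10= -6*z^3 - 61*z^2 - 136*z - 21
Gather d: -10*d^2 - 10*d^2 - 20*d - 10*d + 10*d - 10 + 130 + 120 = -20*d^2 - 20*d + 240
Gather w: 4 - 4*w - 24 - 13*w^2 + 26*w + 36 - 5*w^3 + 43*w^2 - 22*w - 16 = -5*w^3 + 30*w^2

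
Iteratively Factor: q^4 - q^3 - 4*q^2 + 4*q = (q - 1)*(q^3 - 4*q) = q*(q - 1)*(q^2 - 4) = q*(q - 2)*(q - 1)*(q + 2)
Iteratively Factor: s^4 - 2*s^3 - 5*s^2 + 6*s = (s + 2)*(s^3 - 4*s^2 + 3*s) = s*(s + 2)*(s^2 - 4*s + 3) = s*(s - 3)*(s + 2)*(s - 1)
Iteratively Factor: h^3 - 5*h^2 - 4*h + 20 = (h - 5)*(h^2 - 4) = (h - 5)*(h - 2)*(h + 2)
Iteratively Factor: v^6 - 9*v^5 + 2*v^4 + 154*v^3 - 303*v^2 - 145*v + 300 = (v - 3)*(v^5 - 6*v^4 - 16*v^3 + 106*v^2 + 15*v - 100) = (v - 3)*(v - 1)*(v^4 - 5*v^3 - 21*v^2 + 85*v + 100) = (v - 3)*(v - 1)*(v + 4)*(v^3 - 9*v^2 + 15*v + 25) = (v - 3)*(v - 1)*(v + 1)*(v + 4)*(v^2 - 10*v + 25) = (v - 5)*(v - 3)*(v - 1)*(v + 1)*(v + 4)*(v - 5)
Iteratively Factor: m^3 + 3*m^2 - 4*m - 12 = (m + 3)*(m^2 - 4) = (m - 2)*(m + 3)*(m + 2)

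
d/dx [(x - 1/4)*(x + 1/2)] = 2*x + 1/4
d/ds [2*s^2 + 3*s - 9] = 4*s + 3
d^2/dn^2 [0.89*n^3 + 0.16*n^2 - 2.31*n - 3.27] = 5.34*n + 0.32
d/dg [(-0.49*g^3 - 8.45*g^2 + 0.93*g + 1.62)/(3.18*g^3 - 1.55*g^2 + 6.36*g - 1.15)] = (8.88178419700125e-16*g^5 + 27.6305*g^4 - 12.1476*g^3 - 66.0648*g^2 + 24.457*g - 11.3727)/(10.1124*g^6 - 9.858*g^5 + 42.8521*g^4 - 27.03*g^3 + 44.0146*g^2 - 14.628*g + 1.3225)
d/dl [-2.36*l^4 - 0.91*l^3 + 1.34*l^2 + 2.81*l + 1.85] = -9.44*l^3 - 2.73*l^2 + 2.68*l + 2.81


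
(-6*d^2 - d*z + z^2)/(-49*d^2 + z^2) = (6*d^2 + d*z - z^2)/(49*d^2 - z^2)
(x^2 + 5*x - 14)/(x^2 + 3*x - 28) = (x - 2)/(x - 4)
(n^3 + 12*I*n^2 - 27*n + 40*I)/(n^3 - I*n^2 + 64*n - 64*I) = (n + 5*I)/(n - 8*I)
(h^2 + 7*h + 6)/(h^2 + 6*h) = (h + 1)/h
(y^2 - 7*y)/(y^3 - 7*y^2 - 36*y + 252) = y/(y^2 - 36)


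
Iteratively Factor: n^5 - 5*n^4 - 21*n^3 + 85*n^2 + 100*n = (n - 5)*(n^4 - 21*n^2 - 20*n) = (n - 5)*(n + 1)*(n^3 - n^2 - 20*n) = n*(n - 5)*(n + 1)*(n^2 - n - 20) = n*(n - 5)^2*(n + 1)*(n + 4)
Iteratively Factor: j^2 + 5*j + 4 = (j + 1)*(j + 4)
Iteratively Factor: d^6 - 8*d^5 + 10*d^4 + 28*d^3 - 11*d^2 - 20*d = (d - 4)*(d^5 - 4*d^4 - 6*d^3 + 4*d^2 + 5*d) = (d - 5)*(d - 4)*(d^4 + d^3 - d^2 - d) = (d - 5)*(d - 4)*(d - 1)*(d^3 + 2*d^2 + d) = (d - 5)*(d - 4)*(d - 1)*(d + 1)*(d^2 + d) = (d - 5)*(d - 4)*(d - 1)*(d + 1)^2*(d)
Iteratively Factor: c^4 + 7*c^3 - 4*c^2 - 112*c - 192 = (c - 4)*(c^3 + 11*c^2 + 40*c + 48) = (c - 4)*(c + 4)*(c^2 + 7*c + 12) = (c - 4)*(c + 4)^2*(c + 3)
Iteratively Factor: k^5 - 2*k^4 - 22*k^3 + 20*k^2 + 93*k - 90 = (k - 2)*(k^4 - 22*k^2 - 24*k + 45) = (k - 5)*(k - 2)*(k^3 + 5*k^2 + 3*k - 9) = (k - 5)*(k - 2)*(k - 1)*(k^2 + 6*k + 9) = (k - 5)*(k - 2)*(k - 1)*(k + 3)*(k + 3)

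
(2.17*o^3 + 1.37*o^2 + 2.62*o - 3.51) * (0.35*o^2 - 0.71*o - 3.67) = 0.7595*o^5 - 1.0612*o^4 - 8.0196*o^3 - 8.1166*o^2 - 7.1233*o + 12.8817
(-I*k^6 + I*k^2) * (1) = -I*k^6 + I*k^2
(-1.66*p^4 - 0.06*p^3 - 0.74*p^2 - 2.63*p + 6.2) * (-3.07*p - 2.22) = 5.0962*p^5 + 3.8694*p^4 + 2.405*p^3 + 9.7169*p^2 - 13.1954*p - 13.764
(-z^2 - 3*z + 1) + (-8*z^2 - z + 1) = -9*z^2 - 4*z + 2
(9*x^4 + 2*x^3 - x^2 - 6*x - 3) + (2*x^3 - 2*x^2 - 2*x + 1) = 9*x^4 + 4*x^3 - 3*x^2 - 8*x - 2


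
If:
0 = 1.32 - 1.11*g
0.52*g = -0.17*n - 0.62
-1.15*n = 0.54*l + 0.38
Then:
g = 1.19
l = 14.81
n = -7.28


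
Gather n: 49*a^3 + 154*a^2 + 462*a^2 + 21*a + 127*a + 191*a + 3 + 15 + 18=49*a^3 + 616*a^2 + 339*a + 36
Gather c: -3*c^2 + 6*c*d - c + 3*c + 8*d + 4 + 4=-3*c^2 + c*(6*d + 2) + 8*d + 8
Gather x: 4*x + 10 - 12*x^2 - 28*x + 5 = -12*x^2 - 24*x + 15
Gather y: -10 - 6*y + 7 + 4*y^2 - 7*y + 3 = 4*y^2 - 13*y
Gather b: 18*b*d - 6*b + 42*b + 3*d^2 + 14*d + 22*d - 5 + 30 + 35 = b*(18*d + 36) + 3*d^2 + 36*d + 60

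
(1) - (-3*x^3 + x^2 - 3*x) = 3*x^3 - x^2 + 3*x + 1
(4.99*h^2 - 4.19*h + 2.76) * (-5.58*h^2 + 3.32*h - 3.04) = -27.8442*h^4 + 39.947*h^3 - 44.4812*h^2 + 21.9008*h - 8.3904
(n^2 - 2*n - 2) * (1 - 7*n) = -7*n^3 + 15*n^2 + 12*n - 2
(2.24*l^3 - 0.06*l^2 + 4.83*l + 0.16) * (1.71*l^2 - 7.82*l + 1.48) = 3.8304*l^5 - 17.6194*l^4 + 12.0437*l^3 - 37.5858*l^2 + 5.8972*l + 0.2368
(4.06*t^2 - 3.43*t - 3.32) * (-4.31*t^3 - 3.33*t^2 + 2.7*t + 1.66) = -17.4986*t^5 + 1.2635*t^4 + 36.6931*t^3 + 8.5342*t^2 - 14.6578*t - 5.5112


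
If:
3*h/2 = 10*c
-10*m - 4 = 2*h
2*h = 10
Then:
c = 3/4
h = 5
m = -7/5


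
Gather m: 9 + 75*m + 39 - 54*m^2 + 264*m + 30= -54*m^2 + 339*m + 78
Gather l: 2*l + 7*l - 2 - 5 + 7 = 9*l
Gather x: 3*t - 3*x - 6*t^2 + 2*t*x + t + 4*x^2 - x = -6*t^2 + 4*t + 4*x^2 + x*(2*t - 4)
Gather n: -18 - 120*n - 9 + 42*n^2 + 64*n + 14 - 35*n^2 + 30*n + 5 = 7*n^2 - 26*n - 8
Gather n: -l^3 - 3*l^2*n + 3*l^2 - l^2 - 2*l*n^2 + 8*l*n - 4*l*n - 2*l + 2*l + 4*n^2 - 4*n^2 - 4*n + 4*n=-l^3 + 2*l^2 - 2*l*n^2 + n*(-3*l^2 + 4*l)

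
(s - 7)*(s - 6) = s^2 - 13*s + 42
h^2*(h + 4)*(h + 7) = h^4 + 11*h^3 + 28*h^2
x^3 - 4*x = x*(x - 2)*(x + 2)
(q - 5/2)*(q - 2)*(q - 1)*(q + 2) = q^4 - 7*q^3/2 - 3*q^2/2 + 14*q - 10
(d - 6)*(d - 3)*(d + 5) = d^3 - 4*d^2 - 27*d + 90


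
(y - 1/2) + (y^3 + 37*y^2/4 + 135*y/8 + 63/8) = y^3 + 37*y^2/4 + 143*y/8 + 59/8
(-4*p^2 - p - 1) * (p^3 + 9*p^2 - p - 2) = -4*p^5 - 37*p^4 - 6*p^3 + 3*p + 2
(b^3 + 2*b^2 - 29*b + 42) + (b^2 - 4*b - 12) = b^3 + 3*b^2 - 33*b + 30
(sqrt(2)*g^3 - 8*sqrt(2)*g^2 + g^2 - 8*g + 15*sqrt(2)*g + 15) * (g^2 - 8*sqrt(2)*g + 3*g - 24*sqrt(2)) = sqrt(2)*g^5 - 15*g^4 - 5*sqrt(2)*g^4 - 17*sqrt(2)*g^3 + 75*g^3 + 85*sqrt(2)*g^2 + 135*g^2 - 675*g + 72*sqrt(2)*g - 360*sqrt(2)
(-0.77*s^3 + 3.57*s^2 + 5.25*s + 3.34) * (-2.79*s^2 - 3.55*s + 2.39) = 2.1483*s^5 - 7.2268*s^4 - 29.1613*s^3 - 19.4238*s^2 + 0.690500000000002*s + 7.9826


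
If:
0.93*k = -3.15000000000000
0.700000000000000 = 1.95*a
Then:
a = 0.36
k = -3.39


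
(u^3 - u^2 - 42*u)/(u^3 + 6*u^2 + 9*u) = (u^2 - u - 42)/(u^2 + 6*u + 9)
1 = 1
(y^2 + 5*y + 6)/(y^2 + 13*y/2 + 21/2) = 2*(y + 2)/(2*y + 7)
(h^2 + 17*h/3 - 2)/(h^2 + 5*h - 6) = (h - 1/3)/(h - 1)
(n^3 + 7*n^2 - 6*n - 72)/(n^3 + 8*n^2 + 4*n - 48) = (n - 3)/(n - 2)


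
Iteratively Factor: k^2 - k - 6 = (k - 3)*(k + 2)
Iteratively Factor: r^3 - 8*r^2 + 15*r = (r - 3)*(r^2 - 5*r) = (r - 5)*(r - 3)*(r)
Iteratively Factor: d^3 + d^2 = (d)*(d^2 + d) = d^2*(d + 1)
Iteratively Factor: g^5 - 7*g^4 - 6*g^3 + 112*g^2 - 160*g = (g)*(g^4 - 7*g^3 - 6*g^2 + 112*g - 160) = g*(g + 4)*(g^3 - 11*g^2 + 38*g - 40) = g*(g - 2)*(g + 4)*(g^2 - 9*g + 20) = g*(g - 4)*(g - 2)*(g + 4)*(g - 5)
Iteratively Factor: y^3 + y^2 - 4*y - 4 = (y + 2)*(y^2 - y - 2) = (y + 1)*(y + 2)*(y - 2)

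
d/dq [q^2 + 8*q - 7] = 2*q + 8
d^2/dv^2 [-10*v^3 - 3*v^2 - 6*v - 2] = -60*v - 6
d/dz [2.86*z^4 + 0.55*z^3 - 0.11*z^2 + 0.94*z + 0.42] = 11.44*z^3 + 1.65*z^2 - 0.22*z + 0.94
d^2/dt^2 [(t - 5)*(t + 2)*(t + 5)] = 6*t + 4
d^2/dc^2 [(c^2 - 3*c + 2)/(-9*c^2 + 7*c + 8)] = 12*(30*c^3 - 117*c^2 + 171*c - 79)/(729*c^6 - 1701*c^5 - 621*c^4 + 2681*c^3 + 552*c^2 - 1344*c - 512)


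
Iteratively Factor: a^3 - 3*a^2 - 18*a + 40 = (a + 4)*(a^2 - 7*a + 10) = (a - 5)*(a + 4)*(a - 2)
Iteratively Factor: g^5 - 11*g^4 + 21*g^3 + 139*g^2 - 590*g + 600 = (g - 2)*(g^4 - 9*g^3 + 3*g^2 + 145*g - 300) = (g - 5)*(g - 2)*(g^3 - 4*g^2 - 17*g + 60) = (g - 5)^2*(g - 2)*(g^2 + g - 12) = (g - 5)^2*(g - 2)*(g + 4)*(g - 3)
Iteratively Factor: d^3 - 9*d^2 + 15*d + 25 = (d - 5)*(d^2 - 4*d - 5) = (d - 5)*(d + 1)*(d - 5)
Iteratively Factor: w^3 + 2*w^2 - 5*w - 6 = (w + 3)*(w^2 - w - 2) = (w - 2)*(w + 3)*(w + 1)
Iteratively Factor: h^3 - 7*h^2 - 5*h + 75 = (h - 5)*(h^2 - 2*h - 15) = (h - 5)*(h + 3)*(h - 5)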